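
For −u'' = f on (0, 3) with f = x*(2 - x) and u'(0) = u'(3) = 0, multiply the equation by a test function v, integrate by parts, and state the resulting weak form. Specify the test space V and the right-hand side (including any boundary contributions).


V = H^1(0, 3) (no boundary constraint on v; u is determined up to an additive constant); weak form: ∫_0^3 u'v' dx = ∫_0^3 (x*(2 - x)) v dx for all v ∈ V.

Multiply both sides by a test function v and integrate from 0 to 3:
  ∫_0^3 −u''(x) v(x) dx = ∫_0^3 f(x) v(x) dx.
Integrate the LHS by parts once:
  ∫_0^3 −u'' v dx = −[u'(x) v(x)]_0^3 + ∫_0^3 u'(x) v'(x) dx.
Thus ∫_0^3 u'(x) v'(x) dx = ∫_0^3 f(x) v(x) dx + [u'(x) v(x)]_0^3.
Choose V so that boundary terms are either known or forced to vanish.
u has homogeneous Neumann: u'(0) = u'(3) = 0. So [u' v]_0^3 = 0·v(3) − 0·v(0) = 0 for any v; take V = H^1(0, 3).
Weak formulation: find u (satisfying any essential BC) such that ∫_0^3 u'(x) v'(x) dx = ∫_0^3 f v dx for all v ∈ V (homogeneous Neumann, so boundary terms vanish).
Substituting f(x) = x*(2 - x), the right-hand side is ∫_0^3 (x*(2 - x)) v dx.
Compatibility check (pure Neumann): taking v ≡ 1 ∈ V gives 0 = ∫_0^3 f dx + (0) − (0), i.e. ∫_0^3 f dx must equal u'(0) − u'(3) = 0. Indeed ∫_0^3 (x*(2 - x)) dx = 0, so the data are compatible. The solution is then unique only up to an additive constant (fix it e.g. by requiring ∫_0^3 u dx = 0).


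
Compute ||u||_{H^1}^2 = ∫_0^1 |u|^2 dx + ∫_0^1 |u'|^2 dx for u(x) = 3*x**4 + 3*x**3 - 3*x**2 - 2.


||u||_{H^1}^2 = 4527/140

The H^1 norm (squared) on an interval (0, L) is
  ||u||_{H^1}^2 = ∫_0^L u(x)^2 dx + ∫_0^L u'(x)^2 dx.
Compute u'(x) = 12*x**3 + 9*x**2 - 6*x.
Then u(x)^2 = 9*x**8 + 18*x**7 - 9*x**6 - 18*x**5 - 3*x**4 - 12*x**3 + 12*x**2 + 4 and u'(x)^2 = 144*x**6 + 216*x**5 - 63*x**4 - 108*x**3 + 36*x**2.
Integrate each monomial from 0 to 1 using ∫_0^1 c·x^n dx = c·1^(n+1)/(n+1):
  ∫_0^1 u(x)^2 dx = ∫_0^1 (9*x^8 + 18*x^7 - 9*x^6 - 18*x^5 - 3*x^4 - 12*x^3 + 12*x^2 + 4) dx. Term by term:
    ∫_0^1 9*x^8 dx = 1;  ∫_0^1 18*x^7 dx = 9/4;  ∫_0^1 -9*x^6 dx = -9/7;
    ∫_0^1 -18*x^5 dx = -3;  ∫_0^1 -3*x^4 dx = -3/5;  ∫_0^1 -12*x^3 dx = -3;
    ∫_0^1 12*x^2 dx = 4;  ∫_0^1 4 dx = 4.
  Sum: 1 + 9/4 − 9/7 − 3 − 3/5 − 3 + 4 + 4 = 471/140.
  ∫_0^1 u'(x)^2 dx = ∫_0^1 (144*x^6 + 216*x^5 - 63*x^4 - 108*x^3 + 36*x^2) dx. Term by term:
    ∫_0^1 144*x^6 dx = 144/7;  ∫_0^1 216*x^5 dx = 36;  ∫_0^1 -63*x^4 dx = -63/5;
    ∫_0^1 -108*x^3 dx = -27;  ∫_0^1 36*x^2 dx = 12.
  Sum: 144/7 + 36 − 63/5 − 27 + 12 = 1014/35.
Adding: ||u||_{H^1}^2 = 471/140 + 1014/35 = 4527/140.


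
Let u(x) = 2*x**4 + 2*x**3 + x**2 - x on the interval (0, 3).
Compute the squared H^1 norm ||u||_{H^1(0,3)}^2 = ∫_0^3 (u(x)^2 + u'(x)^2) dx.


||u||_{H^1}^2 = 737385/14

The H^1 norm (squared) on an interval (0, L) is
  ||u||_{H^1}^2 = ∫_0^L u(x)^2 dx + ∫_0^L u'(x)^2 dx.
Compute u'(x) = 8*x**3 + 6*x**2 + 2*x - 1.
Then u(x)^2 = 4*x**8 + 8*x**7 + 8*x**6 - 3*x**4 - 2*x**3 + x**2 and u'(x)^2 = 64*x**6 + 96*x**5 + 68*x**4 + 8*x**3 - 8*x**2 - 4*x + 1.
Integrate each monomial from 0 to 3 using ∫_0^3 c·x^n dx = c·3^(n+1)/(n+1):
  ∫_0^3 u(x)^2 dx = ∫_0^3 (4*x^8 + 8*x^7 + 8*x^6 - 3*x^4 - 2*x^3 + x^2) dx. Term by term:
    ∫_0^3 4*x^8 dx = 8748;  ∫_0^3 8*x^7 dx = 6561;  ∫_0^3 8*x^6 dx = 17496/7;
    ∫_0^3 -3*x^4 dx = -729/5;  ∫_0^3 -2*x^3 dx = -81/2;  ∫_0^3 x^2 dx = 9.
  Sum: 8748 + 6561 + 17496/7 − 729/5 − 81/2 + 9 = 1234179/70.
  ∫_0^3 u'(x)^2 dx = ∫_0^3 (64*x^6 + 96*x^5 + 68*x^4 + 8*x^3 - 8*x^2 - 4*x + 1) dx. Term by term:
    ∫_0^3 64*x^6 dx = 139968/7;  ∫_0^3 96*x^5 dx = 11664;  ∫_0^3 68*x^4 dx = 16524/5;
    ∫_0^3 8*x^3 dx = 162;  ∫_0^3 -8*x^2 dx = -72;  ∫_0^3 -4*x dx = -18;
    ∫_0^3 1 dx = 3.
  Sum: 139968/7 + 11664 + 16524/5 + 162 − 72 − 18 + 3 = 1226373/35.
Adding: ||u||_{H^1}^2 = 1234179/70 + 1226373/35 = 737385/14.


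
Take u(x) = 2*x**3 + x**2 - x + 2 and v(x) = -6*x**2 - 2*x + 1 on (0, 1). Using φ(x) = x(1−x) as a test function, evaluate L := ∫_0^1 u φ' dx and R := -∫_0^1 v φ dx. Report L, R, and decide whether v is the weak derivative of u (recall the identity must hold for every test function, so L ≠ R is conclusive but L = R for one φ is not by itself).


LHS = -3/10, RHS = 3/10. No, v is not the weak derivative of u.

u(x) = 2*x**3 + x**2 - x + 2, classical derivative u'(x) = 6*x**2 + 2*x - 1.
φ(x) = x(1−x), so φ'(x) = 1 - 2*x.
Note φ(0) = φ(1) = 0, so the boundary term u·φ vanishes.
LHS = ∫_0^1 u(x) φ'(x) dx = ∫_0^1 (-4*x^4 + 3*x^2 - 5*x + 2) dx. Term by term:
  ∫_0^1 -4*x^4 dx = -4/5;  ∫_0^1 3*x^2 dx = 1;  ∫_0^1 -5*x dx = -5/2;
  ∫_0^1 2 dx = 2.
Sum: -4/5 + 1 − 5/2 + 2 = -3/10.
So LHS = -3/10.
∫_0^1 v(x) φ(x) dx = ∫_0^1 (6*x^4 - 4*x^3 - 3*x^2 + x) dx. Term by term:
  ∫_0^1 6*x^4 dx = 6/5;  ∫_0^1 -4*x^3 dx = -1;  ∫_0^1 -3*x^2 dx = -1;
  ∫_0^1 x dx = 1/2.
Sum: 6/5 − 1 − 1 + 1/2 = -3/10.
So RHS = -∫_0^1 v(x) φ(x) dx = 3/10.
LHS − RHS = -3/5 ≠ 0, so the identity fails.
(For a valid weak derivative the identity must hold for EVERY test function, in particular this one. The failure shows v is NOT the weak derivative of u.)
Correct weak derivative would be u'(x) = 6*x**2 + 2*x - 1.


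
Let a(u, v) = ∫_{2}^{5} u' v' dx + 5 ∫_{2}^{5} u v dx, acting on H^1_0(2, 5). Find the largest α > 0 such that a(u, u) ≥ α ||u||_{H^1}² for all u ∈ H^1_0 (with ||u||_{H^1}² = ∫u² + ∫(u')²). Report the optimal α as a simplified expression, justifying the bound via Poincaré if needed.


α = 1

Coercivity of a(·,·) on H^1_0(2, 5) means a(u, u) ≥ α ||u||_{H^1}² for every u ∈ H^1_0.
The interval has length L = 3, and Poincaré/coercivity depend only on L. Here a(u, u) = ∫(u')² + (5)·∫u².
Here c = 5 ≥ 1, so a(u,u) = ∫(u')² + c∫u² ≥ ∫(u')² + ∫u² = ||u||_{H^1}², i.e. α = 1 works. No larger α is possible: a(u,u) ≥ α||u||_{H^1}² means (1−α)∫(u')² ≥ (α−c)∫u², and for the modes u_n = sin(nπ(x−x₀)/L) (x₀ the left endpoint) one has ∫u_n²/∫(u_n')² = (L/(nπ))² → 0, so a(u_n,u_n)/||u_n||_{H^1}² → 1. Hence the optimal constant is α = 1.
Therefore α = 1.


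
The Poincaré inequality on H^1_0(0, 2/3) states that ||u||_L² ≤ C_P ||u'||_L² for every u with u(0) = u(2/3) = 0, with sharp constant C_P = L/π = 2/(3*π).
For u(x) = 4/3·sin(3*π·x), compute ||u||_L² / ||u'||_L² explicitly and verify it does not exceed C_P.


||u||_L² / ||u'||_L² = 1/(3*π) < C_P = 2/(3*π).

u(x) = 4/3·sin(3*π·x), so u'(x) = 4*π*cos(3*π*x).
Writing u(x) = A·sin(kπx/L) with A = 4/3 and k = 2, use ∫_0^L sin²(kπx/L) dx = L/2 and ∫_0^L cos²(kπx/L) dx = L/2.
u² = 16/9·sin²(3*π·x) and (u')² = 16*π^2·cos²(3*π·x), and each of sin², cos² integrates to L/2 = 1/3 over (0, 2/3).
∫_0^2/3 u² dx = 16/27, so ||u||_L² = 4*sqrt(3)/9.
∫_0^2/3 (u')² dx = 16*π^2/3, so ||u'||_L² = 4*sqrt(3)*π/3.
Ratio ||u||_L² / ||u'||_L² = 1/(3*π).
Sharp Poincaré constant on H^1_0(0, 2/3) is C_P = L/π = 2/(3*π), achieved by sin(3*π/2·x).
This is the k = 2 harmonic; the ratio L/(kπ) is strictly less than C_P = L/π, consistent with the sharp inequality ||u||_L² ≤ C_P ||u'||_L².


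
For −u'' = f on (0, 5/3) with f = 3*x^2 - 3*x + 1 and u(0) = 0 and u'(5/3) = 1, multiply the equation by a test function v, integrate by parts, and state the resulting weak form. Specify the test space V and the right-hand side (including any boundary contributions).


V = {v ∈ H^1(0, 5/3) : v(0) = 0} (test functions vanish at x = 0 where u is specified); weak form: ∫_0^5/3 u'v' dx = ∫_0^5/3 (3*x^2 - 3*x + 1) v dx + v(5/3) for all v ∈ V.

Multiply both sides by a test function v and integrate from 0 to 5/3:
  ∫_0^5/3 −u''(x) v(x) dx = ∫_0^5/3 f(x) v(x) dx.
Integrate the LHS by parts once:
  ∫_0^5/3 −u'' v dx = −[u'(x) v(x)]_0^5/3 + ∫_0^5/3 u'(x) v'(x) dx.
Thus ∫_0^5/3 u'(x) v'(x) dx = ∫_0^5/3 f(x) v(x) dx + [u'(x) v(x)]_0^5/3.
Choose V so that boundary terms are either known or forced to vanish.
Mixed BC: u(0) = 0 (Dirichlet) and u'(5/3) = 1 (Neumann). Define V = {v ∈ H^1(0, 5/3) : v(0) = 0}. Then [u' v]_0^5/3 = u'(5/3)·v(5/3) − u'(0)·0 = v(5/3).
Weak formulation: find u (satisfying any essential BC) such that ∫_0^5/3 u'(x) v'(x) dx = ∫_0^5/3 f v dx + v(5/3) for all v ∈ V (Dirichlet at 0 absorbed into V; Neumann datum at x = 5/3 contributes the boundary term).
Substituting f(x) = 3*x^2 - 3*x + 1, the right-hand side is ∫_0^5/3 (3*x^2 - 3*x + 1) v dx + v(5/3).


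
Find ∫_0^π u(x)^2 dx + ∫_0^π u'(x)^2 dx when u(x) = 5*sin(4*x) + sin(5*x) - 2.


||u||_{H^1(0,π)}^2 = -8/5 + 459*π/2

u'(x) = 20*cos(4*x) + 5*cos(5*x).
Expand u² and (u')² and integrate term by term on (0, π), using: for integers n ≥ 1, ∫_0^π sin²(nx) dx = ∫_0^π cos²(nx) dx = π/2; for n ≠ n', ∫_0^π sin(nx)sin(n'x) dx = ∫_0^π cos(nx)cos(n'x) dx = 0; and by product-to-sum, ∫_0^π sin(nx)cos(n'x) dx = ½∫_0^π [sin((n+n')x) + sin((n−n')x)] dx, which is 0 when n+n' is even and 2n/(n²−n'²) when n+n' is odd (it need not vanish on (0, π)). For the constant mode: ∫_0^π 1 dx = π, ∫_0^π cos(nx) dx = 0, ∫_0^π sin(nx) dx = (1−(−1)^n)/n.
  u² squared terms: (-2)²·∫1 dx = 4·π = 4*π;  (5)²·∫sin(4x)² dx = 25·π/2 = 25*π/2;  (1)²·∫sin(5x)² dx = 1·π/2 = π/2.
  u² cross terms: 2·(-2)·(5)·∫1·sin(4x) dx = -20·(0) = 0;  2·(-2)·(1)·∫1·sin(5x) dx = -4·(2/5) = -8/5;  2·(5)·(1)·∫sin(4x)·sin(5x) dx = 10·(0) = 0.
  So ∫_0^π u² dx = 4*π + 25*π/2 + π/2 + 0 − 8/5 + 0 = -8/5 + 17*π.
  (u')² squared terms: (5)²·∫cos(5x)² dx = 25·π/2 = 25*π/2;  (20)²·∫cos(4x)² dx = 400·π/2 = 200*π.
  (u')² cross terms: 2·(5)·(20)·∫cos(5x)·cos(4x) dx = 200·(0) = 0.
  So ∫_0^π (u')² dx = 25*π/2 + 200*π + 0 = 425*π/2.
||u||_{H^1}^2 = (-8/5 + 17*π) + (425*π/2) = -8/5 + 459*π/2.


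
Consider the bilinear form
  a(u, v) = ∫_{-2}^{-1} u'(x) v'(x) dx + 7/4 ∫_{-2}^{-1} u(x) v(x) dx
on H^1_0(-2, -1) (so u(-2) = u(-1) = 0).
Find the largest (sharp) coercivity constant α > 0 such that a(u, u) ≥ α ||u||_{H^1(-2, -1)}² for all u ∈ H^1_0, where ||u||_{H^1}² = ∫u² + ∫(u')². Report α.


α = 1

Coercivity of a(·,·) on H^1_0(-2, -1) means a(u, u) ≥ α ||u||_{H^1}² for every u ∈ H^1_0.
The interval has length L = 1, and Poincaré/coercivity depend only on L. Here a(u, u) = ∫(u')² + (7/4)·∫u².
Here c = 7/4 ≥ 1, so a(u,u) = ∫(u')² + c∫u² ≥ ∫(u')² + ∫u² = ||u||_{H^1}², i.e. α = 1 works. No larger α is possible: a(u,u) ≥ α||u||_{H^1}² means (1−α)∫(u')² ≥ (α−c)∫u², and for the modes u_n = sin(nπ(x−x₀)/L) (x₀ the left endpoint) one has ∫u_n²/∫(u_n')² = (L/(nπ))² → 0, so a(u_n,u_n)/||u_n||_{H^1}² → 1. Hence the optimal constant is α = 1.
Therefore α = 1.


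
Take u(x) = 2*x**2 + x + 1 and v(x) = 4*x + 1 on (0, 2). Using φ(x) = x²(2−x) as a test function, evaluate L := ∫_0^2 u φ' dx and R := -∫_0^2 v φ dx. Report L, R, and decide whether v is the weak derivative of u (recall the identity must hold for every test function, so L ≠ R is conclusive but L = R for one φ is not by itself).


LHS = -116/15, RHS = -116/15. Yes, v = u' weakly.

u(x) = 2*x**2 + x + 1, classical derivative u'(x) = 4*x + 1.
φ(x) = x²(2−x), so φ'(x) = x*(4 - 3*x).
Note φ(0) = φ(2) = 0, so the boundary term u·φ vanishes.
LHS = ∫_0^2 u(x) φ'(x) dx = ∫_0^2 (-6*x^4 + 5*x^3 + x^2 + 4*x) dx. Term by term:
  ∫_0^2 -6*x^4 dx = -192/5;  ∫_0^2 5*x^3 dx = 20;  ∫_0^2 x^2 dx = 8/3;
  ∫_0^2 4*x dx = 8.
Sum: -192/5 + 20 + 8/3 + 8 = -116/15.
So LHS = -116/15.
∫_0^2 v(x) φ(x) dx = ∫_0^2 (-4*x^4 + 7*x^3 + 2*x^2) dx. Term by term:
  ∫_0^2 -4*x^4 dx = -128/5;  ∫_0^2 7*x^3 dx = 28;  ∫_0^2 2*x^2 dx = 16/3.
Sum: -128/5 + 28 + 16/3 = 116/15.
So RHS = -∫_0^2 v(x) φ(x) dx = -116/15.
LHS = RHS, so the identity holds for this test φ.
Moreover u is smooth here and v(x) = u'(x) = 4*x + 1 pointwise, so the identity holds for every test function. Hence v is the weak derivative of u.


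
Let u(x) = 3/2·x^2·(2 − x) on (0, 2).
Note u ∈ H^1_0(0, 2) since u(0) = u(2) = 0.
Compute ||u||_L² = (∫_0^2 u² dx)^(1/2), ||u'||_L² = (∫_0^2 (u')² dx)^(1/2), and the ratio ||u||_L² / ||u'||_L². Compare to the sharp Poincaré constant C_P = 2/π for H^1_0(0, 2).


||u||_L² / ||u'||_L² = sqrt(14)/7 < C_P = 2/π.

u(x) = 3/2·x^2·(2 − x), so u'(x) = 3*x*(4 - 3*x)/2.
u(x) = 3/2·x^2·(2 − x) vanishes at x = 0 and x = 2, so u ∈ H^1_0(0, 2). Differentiate via the product rule and integrate the resulting polynomials term by term.
  ∫_0^2 u² dx = ∫_0^2 (9*x^6/4 - 9*x^5 + 9*x^4) dx. Term by term:
    ∫_0^2 9*x^6/4 dx = 288/7;  ∫_0^2 -9*x^5 dx = -96;  ∫_0^2 9*x^4 dx = 288/5.
  Sum: 288/7 − 96 + 288/5 = 96/35.
  ∫_0^2 (u')² dx = ∫_0^2 (81*x^4/4 - 54*x^3 + 36*x^2) dx. Term by term:
    ∫_0^2 81*x^4/4 dx = 648/5;  ∫_0^2 -54*x^3 dx = -216;  ∫_0^2 36*x^2 dx = 96.
  Sum: 648/5 − 216 + 96 = 48/5.
∫_0^2 u² dx = 96/35, so ||u||_L² = 4*sqrt(210)/35.
∫_0^2 (u')² dx = 48/5, so ||u'||_L² = 4*sqrt(15)/5.
Ratio ||u||_L² / ||u'||_L² = sqrt(14)/7.
Sharp Poincaré constant on H^1_0(0, 2) is C_P = L/π = 2/π, achieved by sin(π/2·x).
A polynomial bump cannot attain the sharp Poincaré constant (only the first sine eigenfunction does), so the ratio is strictly less than C_P, consistent with ||u||_L² ≤ C_P ||u'||_L².


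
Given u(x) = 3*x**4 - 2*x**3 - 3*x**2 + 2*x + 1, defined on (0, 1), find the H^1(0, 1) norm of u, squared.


||u||_{H^1}^2 = 463/210

The H^1 norm (squared) on an interval (0, L) is
  ||u||_{H^1}^2 = ∫_0^L u(x)^2 dx + ∫_0^L u'(x)^2 dx.
Compute u'(x) = 12*x**3 - 6*x**2 - 6*x + 2.
Then u(x)^2 = 9*x**8 - 12*x**7 - 14*x**6 + 24*x**5 + 7*x**4 - 16*x**3 - 2*x**2 + 4*x + 1 and u'(x)^2 = 144*x**6 - 144*x**5 - 108*x**4 + 120*x**3 + 12*x**2 - 24*x + 4.
Integrate each monomial from 0 to 1 using ∫_0^1 c·x^n dx = c·1^(n+1)/(n+1):
  ∫_0^1 u(x)^2 dx = ∫_0^1 (9*x^8 - 12*x^7 - 14*x^6 + 24*x^5 + 7*x^4 - 16*x^3 - 2*x^2 + 4*x + 1) dx. Term by term:
    ∫_0^1 9*x^8 dx = 1;  ∫_0^1 -12*x^7 dx = -3/2;  ∫_0^1 -14*x^6 dx = -2;
    ∫_0^1 24*x^5 dx = 4;  ∫_0^1 7*x^4 dx = 7/5;  ∫_0^1 -16*x^3 dx = -4;
    ∫_0^1 -2*x^2 dx = -2/3;  ∫_0^1 4*x dx = 2;  ∫_0^1 1 dx = 1.
  Sum: 1 − 3/2 − 2 + 4 + 7/5 − 4 − 2/3 + 2 + 1 = 37/30.
  ∫_0^1 u'(x)^2 dx = ∫_0^1 (144*x^6 - 144*x^5 - 108*x^4 + 120*x^3 + 12*x^2 - 24*x + 4) dx. Term by term:
    ∫_0^1 144*x^6 dx = 144/7;  ∫_0^1 -144*x^5 dx = -24;  ∫_0^1 -108*x^4 dx = -108/5;
    ∫_0^1 120*x^3 dx = 30;  ∫_0^1 12*x^2 dx = 4;  ∫_0^1 -24*x dx = -12;
    ∫_0^1 4 dx = 4.
  Sum: 144/7 − 24 − 108/5 + 30 + 4 − 12 + 4 = 34/35.
Adding: ||u||_{H^1}^2 = 37/30 + 34/35 = 463/210.


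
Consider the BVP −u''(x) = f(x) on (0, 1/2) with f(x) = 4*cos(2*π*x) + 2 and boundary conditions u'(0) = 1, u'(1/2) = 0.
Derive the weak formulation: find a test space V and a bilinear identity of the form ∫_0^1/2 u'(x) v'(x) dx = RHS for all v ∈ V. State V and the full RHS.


V = H^1(0, 1/2) (v unrestricted at boundary; u is determined up to an additive constant); weak form: ∫_0^1/2 u'v' dx = ∫_0^1/2 (4*cos(2*π*x) + 2) v dx − v(0) for all v ∈ V.

Multiply both sides by a test function v and integrate from 0 to 1/2:
  ∫_0^1/2 −u''(x) v(x) dx = ∫_0^1/2 f(x) v(x) dx.
Integrate the LHS by parts once:
  ∫_0^1/2 −u'' v dx = −[u'(x) v(x)]_0^1/2 + ∫_0^1/2 u'(x) v'(x) dx.
Thus ∫_0^1/2 u'(x) v'(x) dx = ∫_0^1/2 f(x) v(x) dx + [u'(x) v(x)]_0^1/2.
Choose V so that boundary terms are either known or forced to vanish.
u has inhomogeneous Neumann u'(0) = 1, u'(1/2) = 0. [u' v]_0^1/2 = (0)·v(1/2) − (1)·v(0) = − v(0). Take V = H^1(0, 1/2); boundary term becomes part of RHS.
Weak formulation: find u (satisfying any essential BC) such that ∫_0^1/2 u'(x) v'(x) dx = ∫_0^1/2 f v dx − v(0) for all v ∈ V (Neumann data are natural BCs: they enter the RHS as boundary terms).
Substituting f(x) = 4*cos(2*π*x) + 2, the right-hand side is ∫_0^1/2 (4*cos(2*π*x) + 2) v dx − v(0).
Compatibility check (pure Neumann): taking v ≡ 1 ∈ V gives 0 = ∫_0^1/2 f dx + (0) − (1), i.e. ∫_0^1/2 f dx must equal u'(0) − u'(1/2) = 1. Indeed ∫_0^1/2 (4*cos(2*π*x) + 2) dx = 1, so the data are compatible. The solution is then unique only up to an additive constant (fix it e.g. by requiring ∫_0^1/2 u dx = 0).


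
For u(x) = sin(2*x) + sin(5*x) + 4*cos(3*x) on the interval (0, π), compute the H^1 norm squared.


||u||_{H^1(0,π)}^2 = -64 + 191*π/2

u'(x) = -12*sin(3*x) + 2*cos(2*x) + 5*cos(5*x).
Expand u² and (u')² and integrate term by term on (0, π), using: for integers n ≥ 1, ∫_0^π sin²(nx) dx = ∫_0^π cos²(nx) dx = π/2; for n ≠ n', ∫_0^π sin(nx)sin(n'x) dx = ∫_0^π cos(nx)cos(n'x) dx = 0; and by product-to-sum, ∫_0^π sin(nx)cos(n'x) dx = ½∫_0^π [sin((n+n')x) + sin((n−n')x)] dx, which is 0 when n+n' is even and 2n/(n²−n'²) when n+n' is odd (it need not vanish on (0, π)).
  u² squared terms: (4)²·∫cos(3x)² dx = 16·π/2 = 8*π;  (1)²·∫sin(2x)² dx = 1·π/2 = π/2;  (1)²·∫sin(5x)² dx = 1·π/2 = π/2.
  u² cross terms: 2·(4)·(1)·∫cos(3x)·sin(2x) dx = 8·(-4/5) = -32/5;  2·(4)·(1)·∫cos(3x)·sin(5x) dx = 8·(0) = 0;  2·(1)·(1)·∫sin(2x)·sin(5x) dx = 2·(0) = 0.
  So ∫_0^π u² dx = 8*π + π/2 + π/2 − 32/5 + 0 + 0 = -32/5 + 9*π.
  (u')² squared terms: (-12)²·∫sin(3x)² dx = 144·π/2 = 72*π;  (2)²·∫cos(2x)² dx = 4·π/2 = 2*π;  (5)²·∫cos(5x)² dx = 25·π/2 = 25*π/2.
  (u')² cross terms: 2·(-12)·(2)·∫sin(3x)·cos(2x) dx = -48·(6/5) = -288/5;  2·(-12)·(5)·∫sin(3x)·cos(5x) dx = -120·(0) = 0;  2·(2)·(5)·∫cos(2x)·cos(5x) dx = 20·(0) = 0.
  So ∫_0^π (u')² dx = 72*π + 2*π + 25*π/2 − 288/5 + 0 + 0 = -288/5 + 173*π/2.
||u||_{H^1}^2 = (-32/5 + 9*π) + (-288/5 + 173*π/2) = -64 + 191*π/2.


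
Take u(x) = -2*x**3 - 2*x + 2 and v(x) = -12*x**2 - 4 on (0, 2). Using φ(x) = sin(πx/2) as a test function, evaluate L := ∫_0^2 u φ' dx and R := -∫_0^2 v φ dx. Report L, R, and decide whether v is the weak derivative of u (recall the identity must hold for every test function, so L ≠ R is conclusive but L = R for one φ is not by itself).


LHS = -192/π^3 + 56/π, RHS = -384/π^3 + 112/π. No, v is not the weak derivative of u.

u(x) = -2*x**3 - 2*x + 2, classical derivative u'(x) = -6*x**2 - 2.
φ(x) = sin(πx/2), so φ'(x) = π*cos(π*x/2)/2.
Note φ(0) = φ(2) = 0, so the boundary term u·φ vanishes.
LHS = ∫_0^2 u(x) φ'(x) dx = ∫_0^2 (-π*x^3*cos(π*x/2) - π*x*cos(π*x/2) + π*cos(π*x/2)) dx. Term by term:
  ∫_0^2 π*cos(π*x/2) dx = 0;  ∫_0^2 -π*x*cos(π*x/2) dx = 8/π;  ∫_0^2 -π*x^3*cos(π*x/2) dx = -192/π^3 + 48/π.
Sum: 0 + 8/π + -192/π^3 + 48/π = -192/π^3 + 56/π.
So LHS = -192/π^3 + 56/π.
∫_0^2 v(x) φ(x) dx = ∫_0^2 (-12*x^2*sin(π*x/2) - 4*sin(π*x/2)) dx. Term by term:
  ∫_0^2 -4*sin(π*x/2) dx = -16/π;  ∫_0^2 -12*x^2*sin(π*x/2) dx = -96/π + 384/π^3.
Sum: -16/π + -96/π + 384/π^3 = -112/π + 384/π^3.
So RHS = -∫_0^2 v(x) φ(x) dx = -384/π^3 + 112/π.
LHS − RHS = -56/π + 192/π^3 ≠ 0, so the identity fails.
(For a valid weak derivative the identity must hold for EVERY test function, in particular this one. The failure shows v is NOT the weak derivative of u.)
Correct weak derivative would be u'(x) = -6*x**2 - 2.


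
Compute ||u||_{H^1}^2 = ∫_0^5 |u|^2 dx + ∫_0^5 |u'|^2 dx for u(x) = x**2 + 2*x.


||u||_{H^1}^2 = 5110/3

The H^1 norm (squared) on an interval (0, L) is
  ||u||_{H^1}^2 = ∫_0^L u(x)^2 dx + ∫_0^L u'(x)^2 dx.
Compute u'(x) = 2*x + 2.
Then u(x)^2 = x**4 + 4*x**3 + 4*x**2 and u'(x)^2 = 4*x**2 + 8*x + 4.
Integrate each monomial from 0 to 5 using ∫_0^5 c·x^n dx = c·5^(n+1)/(n+1):
  ∫_0^5 u(x)^2 dx = ∫_0^5 (x^4 + 4*x^3 + 4*x^2) dx. Term by term:
    ∫_0^5 x^4 dx = 625;  ∫_0^5 4*x^3 dx = 625;  ∫_0^5 4*x^2 dx = 500/3.
  Sum: 625 + 625 + 500/3 = 4250/3.
  ∫_0^5 u'(x)^2 dx = ∫_0^5 (4*x^2 + 8*x + 4) dx. Term by term:
    ∫_0^5 4*x^2 dx = 500/3;  ∫_0^5 8*x dx = 100;  ∫_0^5 4 dx = 20.
  Sum: 500/3 + 100 + 20 = 860/3.
Adding: ||u||_{H^1}^2 = 4250/3 + 860/3 = 5110/3.


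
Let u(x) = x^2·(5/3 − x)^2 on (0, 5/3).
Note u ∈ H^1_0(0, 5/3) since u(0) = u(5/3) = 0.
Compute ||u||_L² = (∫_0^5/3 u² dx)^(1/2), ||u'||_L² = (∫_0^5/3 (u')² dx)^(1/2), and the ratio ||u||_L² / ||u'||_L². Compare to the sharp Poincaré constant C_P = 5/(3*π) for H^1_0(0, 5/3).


||u||_L² / ||u'||_L² = 5*sqrt(3)/18 < C_P = 5/(3*π).

u(x) = x^2·(5/3 − x)^2, so u'(x) = 2*x*(3*x - 5)*(6*x - 5)/9.
u(x) = x^2·(5/3 − x)^2 vanishes at x = 0 and x = 5/3, so u ∈ H^1_0(0, 5/3). Differentiate via the product rule and integrate the resulting polynomials term by term.
  ∫_0^5/3 u² dx = ∫_0^5/3 (x^8 - 20*x^7/3 + 50*x^6/3 - 500*x^5/27 + 625*x^4/81) dx. Term by term:
    ∫_0^5/3 x^8 dx = 1953125/177147;  ∫_0^5/3 -20*x^7/3 dx = -1953125/39366;  ∫_0^5/3 50*x^6/3 dx = 3906250/45927;
    ∫_0^5/3 -500*x^5/27 dx = -3906250/59049;  ∫_0^5/3 625*x^4/81 dx = 390625/19683.
  Sum: 1953125/177147 − 1953125/39366 + 3906250/45927 − 3906250/59049 + 390625/19683 = 390625/2480058.
  ∫_0^5/3 (u')² dx = ∫_0^5/3 (16*x^6 - 80*x^5 + 1300*x^4/9 - 1000*x^3/9 + 2500*x^2/81) dx. Term by term:
    ∫_0^5/3 16*x^6 dx = 1250000/15309;  ∫_0^5/3 -80*x^5 dx = -625000/2187;  ∫_0^5/3 1300*x^4/9 dx = 812500/2187;
    ∫_0^5/3 -1000*x^3/9 dx = -156250/729;  ∫_0^5/3 2500*x^2/81 dx = 312500/6561.
  Sum: 1250000/15309 − 625000/2187 + 812500/2187 − 156250/729 + 312500/6561 = 31250/45927.
∫_0^5/3 u² dx = 390625/2480058, so ||u||_L² = 625*sqrt(42)/10206.
∫_0^5/3 (u')² dx = 31250/45927, so ||u'||_L² = 125*sqrt(14)/567.
Ratio ||u||_L² / ||u'||_L² = 5*sqrt(3)/18.
Sharp Poincaré constant on H^1_0(0, 5/3) is C_P = L/π = 5/(3*π), achieved by sin(3*π/5·x).
A polynomial bump cannot attain the sharp Poincaré constant (only the first sine eigenfunction does), so the ratio is strictly less than C_P, consistent with ||u||_L² ≤ C_P ||u'||_L².


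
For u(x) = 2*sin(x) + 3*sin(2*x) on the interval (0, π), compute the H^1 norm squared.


||u||_{H^1(0,π)}^2 = 53*π/2

u'(x) = 2*cos(x) + 6*cos(2*x).
Expand u² and (u')² and integrate term by term on (0, π), using: for integers n ≥ 1, ∫_0^π sin²(nx) dx = ∫_0^π cos²(nx) dx = π/2; for n ≠ n', ∫_0^π sin(nx)sin(n'x) dx = ∫_0^π cos(nx)cos(n'x) dx = 0; and by product-to-sum, ∫_0^π sin(nx)cos(n'x) dx = ½∫_0^π [sin((n+n')x) + sin((n−n')x)] dx, which is 0 when n+n' is even and 2n/(n²−n'²) when n+n' is odd (it need not vanish on (0, π)).
  u² squared terms: (2)²·∫sin(x)² dx = 4·π/2 = 2*π;  (3)²·∫sin(2x)² dx = 9·π/2 = 9*π/2.
  u² cross terms: 2·(2)·(3)·∫sin(x)·sin(2x) dx = 12·(0) = 0.
  So ∫_0^π u² dx = 2*π + 9*π/2 + 0 = 13*π/2.
  (u')² squared terms: (2)²·∫cos(x)² dx = 4·π/2 = 2*π;  (6)²·∫cos(2x)² dx = 36·π/2 = 18*π.
  (u')² cross terms: 2·(2)·(6)·∫cos(x)·cos(2x) dx = 24·(0) = 0.
  So ∫_0^π (u')² dx = 2*π + 18*π + 0 = 20*π.
||u||_{H^1}^2 = (13*π/2) + (20*π) = 53*π/2.


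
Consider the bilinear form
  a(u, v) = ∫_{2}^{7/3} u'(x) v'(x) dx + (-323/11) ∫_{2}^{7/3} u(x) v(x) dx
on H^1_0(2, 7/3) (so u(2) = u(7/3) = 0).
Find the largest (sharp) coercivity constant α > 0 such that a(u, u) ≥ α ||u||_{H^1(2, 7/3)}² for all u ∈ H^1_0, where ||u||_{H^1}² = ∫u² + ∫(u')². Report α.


α = (-323 + 99*π^2)/(11*(1 + 9*π^2))

Coercivity of a(·,·) on H^1_0(2, 7/3) means a(u, u) ≥ α ||u||_{H^1}² for every u ∈ H^1_0.
The interval has length L = 1/3, and Poincaré/coercivity depend only on L. Here a(u, u) = ∫(u')² + (-323/11)·∫u².
Here c = -323/11 < 0 with |c| < (π/L)² = 9*π^2, so coercivity still holds. The condition a(u,u) ≥ α||u||_{H^1}² reads (1−α)∫(u')² ≥ (α−c)∫u². Any admissible α is ≤ 1 (rapidly oscillating u have ∫u²/∫(u')² → 0), and α = 1 would force 0 ≥ (1−c)∫u², impossible since c < 1; so 1−α > 0. By the sharp Poincaré inequality on H^1_0 of an interval of length L, ∫(u')² ≥ (π/L)²∫u² with equality for the first sine mode sin(π(x−x₀)/L) (x₀ the left endpoint), so the inequality holds for all u iff (1−α)(π/L)² ≥ α − c, i.e. α ≤ ((π/L)² + c)/((π/L)² + 1) = (1 + c(L/π)²)/(1 + (L/π)²). (Direct route, valid since c ≤ 0: Poincaré gives c∫u² ≥ c(L/π)²∫(u')², so a(u,u) ≥ (1 + c(L/π)²)∫(u')², while ||u||_{H^1}² ≤ (1 + (L/π)²)∫(u')²; dividing yields the same α.) With (π/L)² = 9*π^2 and c = -323/11, the largest admissible constant is α = ((π/L)² + c)/((π/L)² + 1).
Simplifying, α = (-323 + 99*π^2)/(11*(1 + 9*π^2)).


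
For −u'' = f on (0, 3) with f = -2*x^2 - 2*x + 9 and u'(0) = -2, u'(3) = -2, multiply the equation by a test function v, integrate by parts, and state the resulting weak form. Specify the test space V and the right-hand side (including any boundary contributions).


V = H^1(0, 3) (v unrestricted at boundary; u is determined up to an additive constant); weak form: ∫_0^3 u'v' dx = ∫_0^3 (-2*x^2 - 2*x + 9) v dx − 2·v(3) + 2·v(0) for all v ∈ V.

Multiply both sides by a test function v and integrate from 0 to 3:
  ∫_0^3 −u''(x) v(x) dx = ∫_0^3 f(x) v(x) dx.
Integrate the LHS by parts once:
  ∫_0^3 −u'' v dx = −[u'(x) v(x)]_0^3 + ∫_0^3 u'(x) v'(x) dx.
Thus ∫_0^3 u'(x) v'(x) dx = ∫_0^3 f(x) v(x) dx + [u'(x) v(x)]_0^3.
Choose V so that boundary terms are either known or forced to vanish.
u has inhomogeneous Neumann u'(0) = -2, u'(3) = -2. [u' v]_0^3 = (-2)·v(3) − (-2)·v(0) = − 2·v(3) + 2·v(0). Take V = H^1(0, 3); boundary term becomes part of RHS.
Weak formulation: find u (satisfying any essential BC) such that ∫_0^3 u'(x) v'(x) dx = ∫_0^3 f v dx − 2·v(3) + 2·v(0) for all v ∈ V (Neumann data are natural BCs: they enter the RHS as boundary terms).
Substituting f(x) = -2*x^2 - 2*x + 9, the right-hand side is ∫_0^3 (-2*x^2 - 2*x + 9) v dx − 2·v(3) + 2·v(0).
Compatibility check (pure Neumann): taking v ≡ 1 ∈ V gives 0 = ∫_0^3 f dx + (-2) − (-2), i.e. ∫_0^3 f dx must equal u'(0) − u'(3) = 0. Indeed ∫_0^3 (-2*x^2 - 2*x + 9) dx = 0, so the data are compatible. The solution is then unique only up to an additive constant (fix it e.g. by requiring ∫_0^3 u dx = 0).


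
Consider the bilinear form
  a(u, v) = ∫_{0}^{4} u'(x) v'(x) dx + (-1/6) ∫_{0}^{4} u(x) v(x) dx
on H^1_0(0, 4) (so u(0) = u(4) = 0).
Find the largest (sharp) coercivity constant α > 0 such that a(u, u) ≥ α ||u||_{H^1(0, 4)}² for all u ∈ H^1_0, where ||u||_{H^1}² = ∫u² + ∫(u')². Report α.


α = (-8/3 + π^2)/(π^2 + 16)

Coercivity of a(·,·) on H^1_0(0, 4) means a(u, u) ≥ α ||u||_{H^1}² for every u ∈ H^1_0.
The interval has length L = 4, and Poincaré/coercivity depend only on L. Here a(u, u) = ∫(u')² + (-1/6)·∫u².
Here c = -1/6 < 0 with |c| < (π/L)² = π^2/16, so coercivity still holds. The condition a(u,u) ≥ α||u||_{H^1}² reads (1−α)∫(u')² ≥ (α−c)∫u². Any admissible α is ≤ 1 (rapidly oscillating u have ∫u²/∫(u')² → 0), and α = 1 would force 0 ≥ (1−c)∫u², impossible since c < 1; so 1−α > 0. By the sharp Poincaré inequality on H^1_0 of an interval of length L, ∫(u')² ≥ (π/L)²∫u² with equality for the first sine mode sin(π(x−x₀)/L) (x₀ the left endpoint), so the inequality holds for all u iff (1−α)(π/L)² ≥ α − c, i.e. α ≤ ((π/L)² + c)/((π/L)² + 1) = (1 + c(L/π)²)/(1 + (L/π)²). (Direct route, valid since c ≤ 0: Poincaré gives c∫u² ≥ c(L/π)²∫(u')², so a(u,u) ≥ (1 + c(L/π)²)∫(u')², while ||u||_{H^1}² ≤ (1 + (L/π)²)∫(u')²; dividing yields the same α.) With (π/L)² = π^2/16 and c = -1/6, the largest admissible constant is α = ((π/L)² + c)/((π/L)² + 1).
Simplifying, α = (-8/3 + π^2)/(π^2 + 16).


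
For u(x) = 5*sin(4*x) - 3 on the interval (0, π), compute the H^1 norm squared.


||u||_{H^1(0,π)}^2 = 443*π/2

u'(x) = 20*cos(4*x).
Expand u² and (u')² and integrate term by term on (0, π), using: for integers n ≥ 1, ∫_0^π sin²(nx) dx = ∫_0^π cos²(nx) dx = π/2; for n ≠ n', ∫_0^π sin(nx)sin(n'x) dx = ∫_0^π cos(nx)cos(n'x) dx = 0; and by product-to-sum, ∫_0^π sin(nx)cos(n'x) dx = ½∫_0^π [sin((n+n')x) + sin((n−n')x)] dx, which is 0 when n+n' is even and 2n/(n²−n'²) when n+n' is odd (it need not vanish on (0, π)). For the constant mode: ∫_0^π 1 dx = π, ∫_0^π cos(nx) dx = 0, ∫_0^π sin(nx) dx = (1−(−1)^n)/n.
  u² squared terms: (-3)²·∫1 dx = 9·π = 9*π;  (5)²·∫sin(4x)² dx = 25·π/2 = 25*π/2.
  u² cross terms: 2·(-3)·(5)·∫1·sin(4x) dx = -30·(0) = 0.
  So ∫_0^π u² dx = 9*π + 25*π/2 + 0 = 43*π/2.
  (u')² squared terms: (20)²·∫cos(4x)² dx = 400·π/2 = 200*π.
  So ∫_0^π (u')² dx = 200*π.
||u||_{H^1}^2 = (43*π/2) + (200*π) = 443*π/2.


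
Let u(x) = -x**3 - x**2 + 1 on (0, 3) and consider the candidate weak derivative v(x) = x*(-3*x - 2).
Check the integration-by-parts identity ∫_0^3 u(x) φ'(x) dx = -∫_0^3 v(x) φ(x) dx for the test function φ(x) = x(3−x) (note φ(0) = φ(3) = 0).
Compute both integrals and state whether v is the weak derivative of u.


LHS = 999/20, RHS = 999/20. Yes, v = u' weakly.

u(x) = -x**3 - x**2 + 1, classical derivative u'(x) = -3*x**2 - 2*x.
φ(x) = x(3−x), so φ'(x) = 3 - 2*x.
Note φ(0) = φ(3) = 0, so the boundary term u·φ vanishes.
LHS = ∫_0^3 u(x) φ'(x) dx = ∫_0^3 (2*x^4 - x^3 - 3*x^2 - 2*x + 3) dx. Term by term:
  ∫_0^3 2*x^4 dx = 486/5;  ∫_0^3 -x^3 dx = -81/4;  ∫_0^3 -3*x^2 dx = -27;
  ∫_0^3 -2*x dx = -9;  ∫_0^3 3 dx = 9.
Sum: 486/5 − 81/4 − 27 − 9 + 9 = 999/20.
So LHS = 999/20.
∫_0^3 v(x) φ(x) dx = ∫_0^3 (3*x^4 - 7*x^3 - 6*x^2) dx. Term by term:
  ∫_0^3 3*x^4 dx = 729/5;  ∫_0^3 -7*x^3 dx = -567/4;  ∫_0^3 -6*x^2 dx = -54.
Sum: 729/5 − 567/4 − 54 = -999/20.
So RHS = -∫_0^3 v(x) φ(x) dx = 999/20.
LHS = RHS, so the identity holds for this test φ.
Moreover u is smooth here and v(x) = u'(x) = -3*x**2 - 2*x pointwise, so the identity holds for every test function. Hence v is the weak derivative of u.


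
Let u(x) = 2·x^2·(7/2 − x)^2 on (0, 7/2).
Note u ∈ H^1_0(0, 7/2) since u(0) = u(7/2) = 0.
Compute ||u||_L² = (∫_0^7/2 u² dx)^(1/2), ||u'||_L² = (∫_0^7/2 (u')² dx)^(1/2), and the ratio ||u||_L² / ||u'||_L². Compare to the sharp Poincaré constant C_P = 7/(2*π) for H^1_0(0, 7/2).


||u||_L² / ||u'||_L² = 7*sqrt(3)/12 < C_P = 7/(2*π).

u(x) = 2·x^2·(7/2 − x)^2, so u'(x) = x*(2*x - 7)*(4*x - 7).
u(x) = 2·x^2·(7/2 − x)^2 vanishes at x = 0 and x = 7/2, so u ∈ H^1_0(0, 7/2). Differentiate via the product rule and integrate the resulting polynomials term by term.
  ∫_0^7/2 u² dx = ∫_0^7/2 (4*x^8 - 56*x^7 + 294*x^6 - 686*x^5 + 2401*x^4/4) dx. Term by term:
    ∫_0^7/2 4*x^8 dx = 40353607/1152;  ∫_0^7/2 -56*x^7 dx = -40353607/256;  ∫_0^7/2 294*x^6 dx = 17294403/64;
    ∫_0^7/2 -686*x^5 dx = -40353607/192;  ∫_0^7/2 2401*x^4/4 dx = 40353607/640.
  Sum: 40353607/1152 − 40353607/256 + 17294403/64 − 40353607/192 + 40353607/640 = 5764801/11520.
  ∫_0^7/2 (u')² dx = ∫_0^7/2 (64*x^6 - 672*x^5 + 2548*x^4 - 4116*x^3 + 2401*x^2) dx. Term by term:
    ∫_0^7/2 64*x^6 dx = 117649/2;  ∫_0^7/2 -672*x^5 dx = -823543/4;  ∫_0^7/2 2548*x^4 dx = 10706059/40;
    ∫_0^7/2 -4116*x^3 dx = -2470629/16;  ∫_0^7/2 2401*x^2 dx = 823543/24.
  Sum: 117649/2 − 823543/4 + 10706059/40 − 2470629/16 + 823543/24 = 117649/240.
∫_0^7/2 u² dx = 5764801/11520, so ||u||_L² = 2401*sqrt(5)/240.
∫_0^7/2 (u')² dx = 117649/240, so ||u'||_L² = 343*sqrt(15)/60.
Ratio ||u||_L² / ||u'||_L² = 7*sqrt(3)/12.
Sharp Poincaré constant on H^1_0(0, 7/2) is C_P = L/π = 7/(2*π), achieved by sin(2*π/7·x).
A polynomial bump cannot attain the sharp Poincaré constant (only the first sine eigenfunction does), so the ratio is strictly less than C_P, consistent with ||u||_L² ≤ C_P ||u'||_L².


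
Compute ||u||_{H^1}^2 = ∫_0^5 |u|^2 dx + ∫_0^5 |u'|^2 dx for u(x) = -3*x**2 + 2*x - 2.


||u||_{H^1}^2 = 16670/3

The H^1 norm (squared) on an interval (0, L) is
  ||u||_{H^1}^2 = ∫_0^L u(x)^2 dx + ∫_0^L u'(x)^2 dx.
Compute u'(x) = 2 - 6*x.
Then u(x)^2 = 9*x**4 - 12*x**3 + 16*x**2 - 8*x + 4 and u'(x)^2 = 36*x**2 - 24*x + 4.
Integrate each monomial from 0 to 5 using ∫_0^5 c·x^n dx = c·5^(n+1)/(n+1):
  ∫_0^5 u(x)^2 dx = ∫_0^5 (9*x^4 - 12*x^3 + 16*x^2 - 8*x + 4) dx. Term by term:
    ∫_0^5 9*x^4 dx = 5625;  ∫_0^5 -12*x^3 dx = -1875;  ∫_0^5 16*x^2 dx = 2000/3;
    ∫_0^5 -8*x dx = -100;  ∫_0^5 4 dx = 20.
  Sum: 5625 − 1875 + 2000/3 − 100 + 20 = 13010/3.
  ∫_0^5 u'(x)^2 dx = ∫_0^5 (36*x^2 - 24*x + 4) dx. Term by term:
    ∫_0^5 36*x^2 dx = 1500;  ∫_0^5 -24*x dx = -300;  ∫_0^5 4 dx = 20.
  Sum: 1500 − 300 + 20 = 1220.
Adding: ||u||_{H^1}^2 = 13010/3 + 1220 = 16670/3.


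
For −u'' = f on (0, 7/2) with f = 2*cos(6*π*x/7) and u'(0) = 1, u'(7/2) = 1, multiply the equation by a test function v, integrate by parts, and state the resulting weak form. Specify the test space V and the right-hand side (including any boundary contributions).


V = H^1(0, 7/2) (v unrestricted at boundary; u is determined up to an additive constant); weak form: ∫_0^7/2 u'v' dx = ∫_0^7/2 (2*cos(6*π*x/7)) v dx + v(7/2) − v(0) for all v ∈ V.

Multiply both sides by a test function v and integrate from 0 to 7/2:
  ∫_0^7/2 −u''(x) v(x) dx = ∫_0^7/2 f(x) v(x) dx.
Integrate the LHS by parts once:
  ∫_0^7/2 −u'' v dx = −[u'(x) v(x)]_0^7/2 + ∫_0^7/2 u'(x) v'(x) dx.
Thus ∫_0^7/2 u'(x) v'(x) dx = ∫_0^7/2 f(x) v(x) dx + [u'(x) v(x)]_0^7/2.
Choose V so that boundary terms are either known or forced to vanish.
u has inhomogeneous Neumann u'(0) = 1, u'(7/2) = 1. [u' v]_0^7/2 = (1)·v(7/2) − (1)·v(0) = v(7/2) − v(0). Take V = H^1(0, 7/2); boundary term becomes part of RHS.
Weak formulation: find u (satisfying any essential BC) such that ∫_0^7/2 u'(x) v'(x) dx = ∫_0^7/2 f v dx + v(7/2) − v(0) for all v ∈ V (Neumann data are natural BCs: they enter the RHS as boundary terms).
Substituting f(x) = 2*cos(6*π*x/7), the right-hand side is ∫_0^7/2 (2*cos(6*π*x/7)) v dx + v(7/2) − v(0).
Compatibility check (pure Neumann): taking v ≡ 1 ∈ V gives 0 = ∫_0^7/2 f dx + (1) − (1), i.e. ∫_0^7/2 f dx must equal u'(0) − u'(7/2) = 0. Indeed ∫_0^7/2 (2*cos(6*π*x/7)) dx = 0, so the data are compatible. The solution is then unique only up to an additive constant (fix it e.g. by requiring ∫_0^7/2 u dx = 0).


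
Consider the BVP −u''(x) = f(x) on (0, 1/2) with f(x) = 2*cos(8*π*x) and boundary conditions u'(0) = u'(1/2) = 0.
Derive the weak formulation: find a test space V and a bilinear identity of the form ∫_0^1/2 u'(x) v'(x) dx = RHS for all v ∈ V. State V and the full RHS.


V = H^1(0, 1/2) (no boundary constraint on v; u is determined up to an additive constant); weak form: ∫_0^1/2 u'v' dx = ∫_0^1/2 (2*cos(8*π*x)) v dx for all v ∈ V.

Multiply both sides by a test function v and integrate from 0 to 1/2:
  ∫_0^1/2 −u''(x) v(x) dx = ∫_0^1/2 f(x) v(x) dx.
Integrate the LHS by parts once:
  ∫_0^1/2 −u'' v dx = −[u'(x) v(x)]_0^1/2 + ∫_0^1/2 u'(x) v'(x) dx.
Thus ∫_0^1/2 u'(x) v'(x) dx = ∫_0^1/2 f(x) v(x) dx + [u'(x) v(x)]_0^1/2.
Choose V so that boundary terms are either known or forced to vanish.
u has homogeneous Neumann: u'(0) = u'(1/2) = 0. So [u' v]_0^1/2 = 0·v(1/2) − 0·v(0) = 0 for any v; take V = H^1(0, 1/2).
Weak formulation: find u (satisfying any essential BC) such that ∫_0^1/2 u'(x) v'(x) dx = ∫_0^1/2 f v dx for all v ∈ V (homogeneous Neumann, so boundary terms vanish).
Substituting f(x) = 2*cos(8*π*x), the right-hand side is ∫_0^1/2 (2*cos(8*π*x)) v dx.
Compatibility check (pure Neumann): taking v ≡ 1 ∈ V gives 0 = ∫_0^1/2 f dx + (0) − (0), i.e. ∫_0^1/2 f dx must equal u'(0) − u'(1/2) = 0. Indeed ∫_0^1/2 (2*cos(8*π*x)) dx = 0, so the data are compatible. The solution is then unique only up to an additive constant (fix it e.g. by requiring ∫_0^1/2 u dx = 0).


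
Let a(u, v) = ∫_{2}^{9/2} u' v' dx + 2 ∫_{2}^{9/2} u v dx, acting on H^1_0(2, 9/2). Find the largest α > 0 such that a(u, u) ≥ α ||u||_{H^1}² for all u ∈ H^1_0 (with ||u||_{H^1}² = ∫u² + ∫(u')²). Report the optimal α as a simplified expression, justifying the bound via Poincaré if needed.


α = 1

Coercivity of a(·,·) on H^1_0(2, 9/2) means a(u, u) ≥ α ||u||_{H^1}² for every u ∈ H^1_0.
The interval has length L = 5/2, and Poincaré/coercivity depend only on L. Here a(u, u) = ∫(u')² + (2)·∫u².
Here c = 2 ≥ 1, so a(u,u) = ∫(u')² + c∫u² ≥ ∫(u')² + ∫u² = ||u||_{H^1}², i.e. α = 1 works. No larger α is possible: a(u,u) ≥ α||u||_{H^1}² means (1−α)∫(u')² ≥ (α−c)∫u², and for the modes u_n = sin(nπ(x−x₀)/L) (x₀ the left endpoint) one has ∫u_n²/∫(u_n')² = (L/(nπ))² → 0, so a(u_n,u_n)/||u_n||_{H^1}² → 1. Hence the optimal constant is α = 1.
Therefore α = 1.


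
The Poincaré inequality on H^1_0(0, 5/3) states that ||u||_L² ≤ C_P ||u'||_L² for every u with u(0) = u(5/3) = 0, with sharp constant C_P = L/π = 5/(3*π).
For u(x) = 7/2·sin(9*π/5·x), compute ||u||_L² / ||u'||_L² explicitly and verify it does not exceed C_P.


||u||_L² / ||u'||_L² = 5/(9*π) < C_P = 5/(3*π).

u(x) = 7/2·sin(9*π/5·x), so u'(x) = 63*π*cos(9*π*x/5)/10.
Writing u(x) = A·sin(kπx/L) with A = 7/2 and k = 3, use ∫_0^L sin²(kπx/L) dx = L/2 and ∫_0^L cos²(kπx/L) dx = L/2.
u² = 49/4·sin²(9*π/5·x) and (u')² = 3969*π^2/100·cos²(9*π/5·x), and each of sin², cos² integrates to L/2 = 5/6 over (0, 5/3).
∫_0^5/3 u² dx = 245/24, so ||u||_L² = 7*sqrt(30)/12.
∫_0^5/3 (u')² dx = 1323*π^2/40, so ||u'||_L² = 21*sqrt(30)*π/20.
Ratio ||u||_L² / ||u'||_L² = 5/(9*π).
Sharp Poincaré constant on H^1_0(0, 5/3) is C_P = L/π = 5/(3*π), achieved by sin(3*π/5·x).
This is the k = 3 harmonic; the ratio L/(kπ) is strictly less than C_P = L/π, consistent with the sharp inequality ||u||_L² ≤ C_P ||u'||_L².


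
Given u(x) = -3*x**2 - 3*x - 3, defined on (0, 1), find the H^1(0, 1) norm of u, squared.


||u||_{H^1}^2 = 723/10

The H^1 norm (squared) on an interval (0, L) is
  ||u||_{H^1}^2 = ∫_0^L u(x)^2 dx + ∫_0^L u'(x)^2 dx.
Compute u'(x) = -6*x - 3.
Then u(x)^2 = 9*x**4 + 18*x**3 + 27*x**2 + 18*x + 9 and u'(x)^2 = 36*x**2 + 36*x + 9.
Integrate each monomial from 0 to 1 using ∫_0^1 c·x^n dx = c·1^(n+1)/(n+1):
  ∫_0^1 u(x)^2 dx = ∫_0^1 (9*x^4 + 18*x^3 + 27*x^2 + 18*x + 9) dx. Term by term:
    ∫_0^1 9*x^4 dx = 9/5;  ∫_0^1 18*x^3 dx = 9/2;  ∫_0^1 27*x^2 dx = 9;
    ∫_0^1 18*x dx = 9;  ∫_0^1 9 dx = 9.
  Sum: 9/5 + 9/2 + 9 + 9 + 9 = 333/10.
  ∫_0^1 u'(x)^2 dx = ∫_0^1 (36*x^2 + 36*x + 9) dx. Term by term:
    ∫_0^1 36*x^2 dx = 12;  ∫_0^1 36*x dx = 18;  ∫_0^1 9 dx = 9.
  Sum: 12 + 18 + 9 = 39.
Adding: ||u||_{H^1}^2 = 333/10 + 39 = 723/10.


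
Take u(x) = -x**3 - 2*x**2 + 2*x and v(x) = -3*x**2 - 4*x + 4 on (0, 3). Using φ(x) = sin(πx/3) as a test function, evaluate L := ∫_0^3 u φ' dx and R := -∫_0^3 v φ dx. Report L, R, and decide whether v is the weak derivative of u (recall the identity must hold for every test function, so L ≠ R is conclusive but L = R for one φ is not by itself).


LHS = -324/π^3 + 105/π, RHS = -324/π^3 + 93/π. No, v is not the weak derivative of u.

u(x) = -x**3 - 2*x**2 + 2*x, classical derivative u'(x) = -3*x**2 - 4*x + 2.
φ(x) = sin(πx/3), so φ'(x) = π*cos(π*x/3)/3.
Note φ(0) = φ(3) = 0, so the boundary term u·φ vanishes.
LHS = ∫_0^3 u(x) φ'(x) dx = ∫_0^3 (-π*x^3*cos(π*x/3)/3 - 2*π*x^2*cos(π*x/3)/3 + 2*π*x*cos(π*x/3)/3) dx. Term by term:
  ∫_0^3 -2*π*x^2*cos(π*x/3)/3 dx = 36/π;  ∫_0^3 -π*x^3*cos(π*x/3)/3 dx = -324/π^3 + 81/π;  ∫_0^3 2*π*x*cos(π*x/3)/3 dx = -12/π.
Sum: 36/π + -324/π^3 + 81/π − 12/π = -324/π^3 + 105/π.
So LHS = -324/π^3 + 105/π.
∫_0^3 v(x) φ(x) dx = ∫_0^3 (-3*x^2*sin(π*x/3) - 4*x*sin(π*x/3) + 4*sin(π*x/3)) dx. Term by term:
  ∫_0^3 4*sin(π*x/3) dx = 24/π;  ∫_0^3 -4*x*sin(π*x/3) dx = -36/π;  ∫_0^3 -3*x^2*sin(π*x/3) dx = -81/π + 324/π^3.
Sum: 24/π − 36/π + -81/π + 324/π^3 = -93/π + 324/π^3.
So RHS = -∫_0^3 v(x) φ(x) dx = -324/π^3 + 93/π.
LHS − RHS = 12/π ≠ 0, so the identity fails.
(For a valid weak derivative the identity must hold for EVERY test function, in particular this one. The failure shows v is NOT the weak derivative of u.)
Correct weak derivative would be u'(x) = -3*x**2 - 4*x + 2.
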